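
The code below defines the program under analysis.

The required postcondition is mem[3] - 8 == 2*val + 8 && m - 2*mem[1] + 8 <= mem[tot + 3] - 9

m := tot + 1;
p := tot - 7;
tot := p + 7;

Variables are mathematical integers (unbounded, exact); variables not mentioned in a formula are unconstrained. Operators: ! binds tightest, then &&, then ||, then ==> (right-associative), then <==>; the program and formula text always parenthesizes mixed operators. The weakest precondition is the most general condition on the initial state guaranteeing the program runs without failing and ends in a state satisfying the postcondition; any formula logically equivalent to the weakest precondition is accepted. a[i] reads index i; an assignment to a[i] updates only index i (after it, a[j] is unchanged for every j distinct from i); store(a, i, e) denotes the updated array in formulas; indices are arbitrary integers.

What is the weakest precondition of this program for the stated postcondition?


Working backward. After the program, the postcondition mem[3] - 8 == 2*val + 8 && m - 2*mem[1] + 8 <= mem[tot + 3] - 9 must hold; in canonical form it is mem[3] == 2*val + 16 && m <= mem[tot + 3] + 2*mem[1] - 17.
Before tot := p + 7: mem[3] == 2*val + 16 && m <= mem[p + 10] + 2*mem[1] - 17
Before p := tot - 7: mem[3] == 2*val + 16 && m <= mem[tot + 3] + 2*mem[1] - 17
Before m := tot + 1: mem[3] == 2*val + 16 && tot <= mem[tot + 3] + 2*mem[1] - 18
Answer: WP = mem[3] == 2*val + 16 && tot <= mem[tot + 3] + 2*mem[1] - 18


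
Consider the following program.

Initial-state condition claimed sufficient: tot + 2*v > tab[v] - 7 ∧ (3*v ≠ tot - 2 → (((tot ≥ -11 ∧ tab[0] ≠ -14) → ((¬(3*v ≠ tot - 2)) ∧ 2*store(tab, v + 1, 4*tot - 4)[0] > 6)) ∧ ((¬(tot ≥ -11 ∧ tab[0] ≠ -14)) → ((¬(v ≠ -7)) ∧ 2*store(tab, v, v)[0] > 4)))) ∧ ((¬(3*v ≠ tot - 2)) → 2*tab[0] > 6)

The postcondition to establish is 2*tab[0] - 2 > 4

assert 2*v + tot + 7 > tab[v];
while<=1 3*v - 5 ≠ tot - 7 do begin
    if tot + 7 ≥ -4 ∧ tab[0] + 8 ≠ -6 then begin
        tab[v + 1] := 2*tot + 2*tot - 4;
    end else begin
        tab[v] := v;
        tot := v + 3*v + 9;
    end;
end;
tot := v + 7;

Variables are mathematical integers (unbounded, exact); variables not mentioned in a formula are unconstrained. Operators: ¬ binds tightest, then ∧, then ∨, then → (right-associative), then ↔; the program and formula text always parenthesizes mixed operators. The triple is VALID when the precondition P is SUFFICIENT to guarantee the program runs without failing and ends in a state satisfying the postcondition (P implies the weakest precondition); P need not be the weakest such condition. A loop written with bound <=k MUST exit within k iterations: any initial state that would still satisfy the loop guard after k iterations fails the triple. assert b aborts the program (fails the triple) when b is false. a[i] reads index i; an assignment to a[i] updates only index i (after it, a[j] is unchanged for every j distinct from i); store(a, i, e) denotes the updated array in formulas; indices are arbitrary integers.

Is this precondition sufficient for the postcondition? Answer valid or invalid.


Working backward. After the program, the postcondition 2*tab[0] - 2 > 4 must hold; in canonical form it is 2*tab[0] > 6.
Before tot := v + 7: 2*tab[0] > 6
Before the loop (bound <=1), unroll the exhaustion recursion (WP_0 = exit-now case; WP_j = one more guarded iteration, up to j = 1):
  WP_0: (¬(3*v ≠ tot - 2)) ∧ 2*tab[0] > 6
  WP_1: (3*v ≠ tot - 2 → (((tot ≥ -11 ∧ tab[0] ≠ -14) → ((¬(3*v ≠ tot - 2)) ∧ 2*store(tab, v + 1, 4*tot - 4)[0] > 6)) ∧ ((¬(tot ≥ -11 ∧ tab[0] ≠ -14)) → ((¬(v ≠ -7)) ∧ 2*store(tab, v, v)[0] > 6)))) ∧ ((¬(3*v ≠ tot - 2)) → 2*tab[0] > 6)
So before the loop: (3*v ≠ tot - 2 → (((tot ≥ -11 ∧ tab[0] ≠ -14) → ((¬(3*v ≠ tot - 2)) ∧ 2*store(tab, v + 1, 4*tot - 4)[0] > 6)) ∧ ((¬(tot ≥ -11 ∧ tab[0] ≠ -14)) → ((¬(v ≠ -7)) ∧ 2*store(tab, v, v)[0] > 6)))) ∧ ((¬(3*v ≠ tot - 2)) → 2*tab[0] > 6)
Before assert 2*v + tot + 7 > tab[v]: tot + 2*v > tab[v] - 7 ∧ (3*v ≠ tot - 2 → (((tot ≥ -11 ∧ tab[0] ≠ -14) → ((¬(3*v ≠ tot - 2)) ∧ 2*store(tab, v + 1, 4*tot - 4)[0] > 6)) ∧ ((¬(tot ≥ -11 ∧ tab[0] ≠ -14)) → ((¬(v ≠ -7)) ∧ 2*store(tab, v, v)[0] > 6)))) ∧ ((¬(3*v ≠ tot - 2)) → 2*tab[0] > 6)
The weakest precondition is tot + 2*v > tab[v] - 7 ∧ (3*v ≠ tot - 2 → (((tot ≥ -11 ∧ tab[0] ≠ -14) → ((¬(3*v ≠ tot - 2)) ∧ 2*store(tab, v + 1, 4*tot - 4)[0] > 6)) ∧ ((¬(tot ≥ -11 ∧ tab[0] ≠ -14)) → ((¬(v ≠ -7)) ∧ 2*store(tab, v, v)[0] > 6)))) ∧ ((¬(3*v ≠ tot - 2)) → 2*tab[0] > 6).
Check whether tot + 2*v > tab[v] - 7 ∧ (3*v ≠ tot - 2 → (((tot ≥ -11 ∧ tab[0] ≠ -14) → ((¬(3*v ≠ tot - 2)) ∧ 2*store(tab, v + 1, 4*tot - 4)[0] > 6)) ∧ ((¬(tot ≥ -11 ∧ tab[0] ≠ -14)) → ((¬(v ≠ -7)) ∧ 2*store(tab, v, v)[0] > 4)))) ∧ ((¬(3*v ≠ tot - 2)) → 2*tab[0] > 6) implies it.
Countermodel: at the initial state tab = {[-7] = -28, [-6] = -28, [0] = 3, elsewhere -28}, tot = -20, v = -7, the precondition holds but the weakest precondition fails.
Answer: invalid


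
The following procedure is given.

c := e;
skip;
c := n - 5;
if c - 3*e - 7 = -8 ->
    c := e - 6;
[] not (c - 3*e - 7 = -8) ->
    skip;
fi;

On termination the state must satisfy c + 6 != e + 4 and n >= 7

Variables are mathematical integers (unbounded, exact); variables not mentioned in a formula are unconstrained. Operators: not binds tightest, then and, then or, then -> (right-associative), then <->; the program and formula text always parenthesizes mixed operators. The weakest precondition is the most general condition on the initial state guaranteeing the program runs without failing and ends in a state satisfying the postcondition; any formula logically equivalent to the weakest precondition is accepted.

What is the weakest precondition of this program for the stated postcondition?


Working backward. After the program, the postcondition c + 6 != e + 4 and n >= 7 must hold; in canonical form it is c != e - 2 and n >= 7.
Then branch requires n >= 7; else branch requires c != e - 2 and n >= 7.
Before the if: (c = 3*e - 1 -> n >= 7) and ((not (c = 3*e - 1)) -> (c != e - 2 and n >= 7))
Before c := n - 5: (n = 3*e + 4 -> n >= 7) and ((not (n = 3*e + 4)) -> (n != e + 3 and n >= 7))
Before skip: (n = 3*e + 4 -> n >= 7) and ((not (n = 3*e + 4)) -> (n != e + 3 and n >= 7))
Before c := e: (n = 3*e + 4 -> n >= 7) and ((not (n = 3*e + 4)) -> (n != e + 3 and n >= 7))
Answer: WP = (n = 3*e + 4 -> n >= 7) and ((not (n = 3*e + 4)) -> (n != e + 3 and n >= 7))


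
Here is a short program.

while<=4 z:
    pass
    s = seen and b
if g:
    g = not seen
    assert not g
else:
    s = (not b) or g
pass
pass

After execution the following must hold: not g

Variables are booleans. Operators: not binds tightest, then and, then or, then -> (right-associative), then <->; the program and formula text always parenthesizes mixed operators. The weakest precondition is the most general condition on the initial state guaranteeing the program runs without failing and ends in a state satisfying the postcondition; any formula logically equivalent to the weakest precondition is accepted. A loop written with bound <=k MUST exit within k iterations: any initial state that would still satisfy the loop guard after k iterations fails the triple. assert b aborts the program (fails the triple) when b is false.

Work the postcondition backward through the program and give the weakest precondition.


Working backward. After the program, not g must hold.
Before skip: not g
Before skip: not g
Then branch requires seen; else branch requires not g.
Before the if: g -> seen
Before the loop (bound <=4), unroll the exhaustion recursion (WP_0 = exit-now case; WP_j = one more guarded iteration, up to j = 4):
  WP_0: (not z) and (g -> seen)
  WP_1: (z -> ((not z) and (g -> seen))) and ((not z) -> (g -> seen))
  WP_2: (z -> ((z -> ((not z) and (g -> seen))) and ((not z) -> (g -> seen)))) and ((not z) -> (g -> seen))
  WP_3: (z -> ((z -> ((z -> ((not z) and (g -> seen))) and ((not z) -> (g -> seen)))) and ((not z) -> (g -> seen)))) and ((not z) -> (g -> seen))
  WP_4: (z -> ((z -> ((z -> ((z -> ((not z) and (g -> seen))) and ((not z) -> (g -> seen)))) and ((not z) -> (g -> seen)))) and ((not z) -> (g -> seen)))) and ((not z) -> (g -> seen))
So before the loop: (z -> ((z -> ((z -> ((z -> ((not z) and (g -> seen))) and ((not z) -> (g -> seen)))) and ((not z) -> (g -> seen)))) and ((not z) -> (g -> seen)))) and ((not z) -> (g -> seen))
Answer: WP = (z -> ((z -> ((z -> ((z -> ((not z) and (g -> seen))) and ((not z) -> (g -> seen)))) and ((not z) -> (g -> seen)))) and ((not z) -> (g -> seen)))) and ((not z) -> (g -> seen))


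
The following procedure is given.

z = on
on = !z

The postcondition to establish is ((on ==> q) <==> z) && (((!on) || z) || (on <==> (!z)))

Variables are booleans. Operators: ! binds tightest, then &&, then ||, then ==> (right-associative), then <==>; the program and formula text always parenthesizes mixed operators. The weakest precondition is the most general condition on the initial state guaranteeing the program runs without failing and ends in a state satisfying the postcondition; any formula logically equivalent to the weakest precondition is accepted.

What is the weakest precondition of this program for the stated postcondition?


Working backward. After the program, the postcondition ((on ==> q) <==> z) && (((!on) || z) || (on <==> (!z))) must hold; in canonical form it is ((on ==> q) <==> z) && ((!on) || z || (on <==> (!z))).
Before on := !z: ((!z) ==> q) <==> z
Before z := on: ((!on) ==> q) <==> on
Answer: WP = ((!on) ==> q) <==> on


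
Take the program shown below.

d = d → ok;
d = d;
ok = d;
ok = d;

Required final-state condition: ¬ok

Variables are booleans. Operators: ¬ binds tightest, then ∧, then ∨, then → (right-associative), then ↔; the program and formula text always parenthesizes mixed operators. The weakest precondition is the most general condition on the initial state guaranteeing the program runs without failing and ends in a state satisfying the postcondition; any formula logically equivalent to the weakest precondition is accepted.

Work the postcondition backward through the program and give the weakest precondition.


Working backward. After the program, ¬ok must hold.
Before ok := d: ¬d
Before ok := d: ¬d
Before d := d: ¬d
Before d := d → ok: ¬(d → ok)
Answer: WP = ¬(d → ok)


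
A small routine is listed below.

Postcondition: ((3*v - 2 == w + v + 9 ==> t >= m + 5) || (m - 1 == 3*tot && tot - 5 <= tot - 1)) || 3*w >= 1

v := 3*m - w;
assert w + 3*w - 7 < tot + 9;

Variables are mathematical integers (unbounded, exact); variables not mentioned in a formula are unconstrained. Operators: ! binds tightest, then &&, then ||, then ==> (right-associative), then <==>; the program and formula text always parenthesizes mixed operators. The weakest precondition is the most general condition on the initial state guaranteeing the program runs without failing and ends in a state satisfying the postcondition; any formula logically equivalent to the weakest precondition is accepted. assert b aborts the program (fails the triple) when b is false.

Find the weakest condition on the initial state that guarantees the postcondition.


Working backward. After the program, the postcondition ((3*v - 2 == w + v + 9 ==> t >= m + 5) || (m - 1 == 3*tot && tot - 5 <= tot - 1)) || 3*w >= 1 must hold; in canonical form it is (2*v == w + 11 ==> t >= m + 5) || m == 3*tot + 1 || 3*w >= 1.
Before assert w + 3*w - 7 < tot + 9: 4*w < tot + 16 && ((2*v == w + 11 ==> t >= m + 5) || m == 3*tot + 1 || 3*w >= 1)
Before v := 3*m - w: 4*w < tot + 16 && ((6*m == 3*w + 11 ==> t >= m + 5) || m == 3*tot + 1 || 3*w >= 1)
Answer: WP = 4*w < tot + 16 && ((6*m == 3*w + 11 ==> t >= m + 5) || m == 3*tot + 1 || 3*w >= 1)


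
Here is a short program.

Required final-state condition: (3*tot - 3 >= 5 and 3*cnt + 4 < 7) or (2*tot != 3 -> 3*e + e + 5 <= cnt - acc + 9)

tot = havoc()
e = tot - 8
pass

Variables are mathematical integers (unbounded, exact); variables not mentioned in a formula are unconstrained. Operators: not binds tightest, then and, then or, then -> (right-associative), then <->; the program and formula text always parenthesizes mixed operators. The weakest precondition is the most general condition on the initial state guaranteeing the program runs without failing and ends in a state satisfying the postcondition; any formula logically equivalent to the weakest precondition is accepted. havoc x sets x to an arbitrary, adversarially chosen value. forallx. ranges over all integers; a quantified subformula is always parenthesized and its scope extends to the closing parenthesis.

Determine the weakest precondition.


Working backward. After the program, the postcondition (3*tot - 3 >= 5 and 3*cnt + 4 < 7) or (2*tot != 3 -> 3*e + e + 5 <= cnt - acc + 9) must hold; in canonical form it is (3*tot >= 8 and 3*cnt < 3) or (2*tot != 3 -> acc + 4*e <= cnt + 4).
Before skip: (3*tot >= 8 and 3*cnt < 3) or (2*tot != 3 -> acc + 4*e <= cnt + 4)
Before e := tot - 8: (3*tot >= 8 and 3*cnt < 3) or (2*tot != 3 -> acc + 4*tot <= cnt + 36)
Before havoc tot: forall tot_1. ((3*tot_1 >= 8 and 3*cnt < 3) or (2*tot_1 != 3 -> acc + 4*tot_1 <= cnt + 36))
Answer: WP = forall tot_1. ((3*tot_1 >= 8 and 3*cnt < 3) or (2*tot_1 != 3 -> acc + 4*tot_1 <= cnt + 36))


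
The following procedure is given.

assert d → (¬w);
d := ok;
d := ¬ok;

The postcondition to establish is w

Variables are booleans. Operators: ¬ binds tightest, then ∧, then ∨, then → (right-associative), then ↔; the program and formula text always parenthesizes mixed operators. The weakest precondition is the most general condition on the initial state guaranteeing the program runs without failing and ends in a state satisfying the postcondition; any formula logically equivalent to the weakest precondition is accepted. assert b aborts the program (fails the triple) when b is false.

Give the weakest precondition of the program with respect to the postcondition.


Working backward. After the program, w must hold.
Before d := ¬ok: w
Before d := ok: w
Before assert d → (¬w): (d → (¬w)) ∧ w
Answer: WP = (d → (¬w)) ∧ w


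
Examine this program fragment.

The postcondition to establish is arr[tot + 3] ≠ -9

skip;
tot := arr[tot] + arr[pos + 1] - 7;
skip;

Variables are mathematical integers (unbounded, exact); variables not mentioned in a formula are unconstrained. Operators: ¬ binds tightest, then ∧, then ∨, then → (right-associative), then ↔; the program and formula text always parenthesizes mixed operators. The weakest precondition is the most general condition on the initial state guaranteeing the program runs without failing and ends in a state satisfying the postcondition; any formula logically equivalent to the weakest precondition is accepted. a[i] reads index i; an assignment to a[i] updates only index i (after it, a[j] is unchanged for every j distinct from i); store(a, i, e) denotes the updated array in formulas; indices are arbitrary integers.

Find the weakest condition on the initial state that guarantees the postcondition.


Working backward. After the program, arr[tot + 3] ≠ -9 must hold.
Before skip: arr[tot + 3] ≠ -9
Before tot := arr[tot] + arr[pos + 1] - 7: arr[arr[pos + 1] + arr[tot] - 4] ≠ -9
Before skip: arr[arr[pos + 1] + arr[tot] - 4] ≠ -9
Answer: WP = arr[arr[pos + 1] + arr[tot] - 4] ≠ -9


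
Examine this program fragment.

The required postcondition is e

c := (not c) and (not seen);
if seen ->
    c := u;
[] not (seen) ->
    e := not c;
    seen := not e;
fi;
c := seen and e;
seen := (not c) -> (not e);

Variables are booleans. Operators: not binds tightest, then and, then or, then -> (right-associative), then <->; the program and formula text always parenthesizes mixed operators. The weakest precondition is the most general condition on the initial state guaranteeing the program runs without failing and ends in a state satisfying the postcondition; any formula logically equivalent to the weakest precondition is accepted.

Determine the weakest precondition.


Working backward. After the program, e must hold.
Before seen := (not c) -> (not e): e
Before c := seen and e: e
Then branch requires e; else branch requires not c.
Before the if: (seen -> e) and ((not seen) -> (not c))
Before c := (not c) and (not seen): (seen -> e) and ((not seen) -> (not ((not c) and (not seen))))
Answer: WP = (seen -> e) and ((not seen) -> (not ((not c) and (not seen))))


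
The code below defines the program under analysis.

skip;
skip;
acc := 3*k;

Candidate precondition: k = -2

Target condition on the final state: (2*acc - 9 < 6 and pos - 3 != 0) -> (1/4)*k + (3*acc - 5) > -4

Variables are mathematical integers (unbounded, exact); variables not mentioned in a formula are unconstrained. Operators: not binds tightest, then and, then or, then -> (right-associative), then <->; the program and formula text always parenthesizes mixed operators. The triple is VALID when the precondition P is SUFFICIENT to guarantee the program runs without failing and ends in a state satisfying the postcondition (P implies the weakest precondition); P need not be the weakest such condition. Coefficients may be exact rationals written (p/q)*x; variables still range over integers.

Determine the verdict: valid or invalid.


Working backward. After the program, the postcondition (2*acc - 9 < 6 and pos - 3 != 0) -> (1/4)*k + (3*acc - 5) > -4 must hold; in canonical form it is (2*acc < 15 and pos != 3) -> 3*acc + (1/4)*k > 1.
Before acc := 3*k: (6*k < 15 and pos != 3) -> (37/4)*k > 1
Before skip: (6*k < 15 and pos != 3) -> (37/4)*k > 1
Before skip: (6*k < 15 and pos != 3) -> (37/4)*k > 1
The weakest precondition is (6*k < 15 and pos != 3) -> (37/4)*k > 1.
Check whether k = -2 implies it.
Countermodel: at the initial state k = -2, pos = 4, the precondition holds but the weakest precondition fails.
Answer: invalid


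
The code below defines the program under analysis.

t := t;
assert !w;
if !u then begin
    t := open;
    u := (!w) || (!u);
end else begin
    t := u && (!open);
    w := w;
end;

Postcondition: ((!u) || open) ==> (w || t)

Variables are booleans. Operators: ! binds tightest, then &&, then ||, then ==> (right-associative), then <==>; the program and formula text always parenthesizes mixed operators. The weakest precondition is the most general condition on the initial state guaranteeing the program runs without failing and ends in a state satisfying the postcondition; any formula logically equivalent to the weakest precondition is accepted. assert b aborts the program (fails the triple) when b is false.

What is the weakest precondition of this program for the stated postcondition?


Working backward. After the program, ((!u) || open) ==> (w || t) must hold.
Then branch requires ((!((!w) || (!u))) || open) ==> (w || open); else branch requires ((!u) || open) ==> (w || (u && (!open))).
Before the if: ((!u) ==> (((!((!w) || (!u))) || open) ==> (w || open))) && (u ==> (((!u) || open) ==> (w || (u && (!open)))))
Before assert !w: (!w) && ((!u) ==> (((!((!w) || (!u))) || open) ==> (w || open))) && (u ==> (((!u) || open) ==> (w || (u && (!open)))))
Before t := t: (!w) && ((!u) ==> (((!((!w) || (!u))) || open) ==> (w || open))) && (u ==> (((!u) || open) ==> (w || (u && (!open)))))
Answer: WP = (!w) && ((!u) ==> (((!((!w) || (!u))) || open) ==> (w || open))) && (u ==> (((!u) || open) ==> (w || (u && (!open)))))


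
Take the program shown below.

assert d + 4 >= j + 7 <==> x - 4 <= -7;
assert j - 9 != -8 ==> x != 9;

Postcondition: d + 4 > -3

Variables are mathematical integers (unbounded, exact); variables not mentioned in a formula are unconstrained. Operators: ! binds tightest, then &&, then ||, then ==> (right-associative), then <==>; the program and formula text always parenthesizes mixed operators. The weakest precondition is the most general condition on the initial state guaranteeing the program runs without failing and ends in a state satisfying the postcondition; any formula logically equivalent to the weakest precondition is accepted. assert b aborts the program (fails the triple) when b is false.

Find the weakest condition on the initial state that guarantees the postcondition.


Working backward. After the program, the postcondition d + 4 > -3 must hold; in canonical form it is d > -7.
Before assert j - 9 != -8 ==> x != 9: (j != 1 ==> x != 9) && d > -7
Before assert d + 4 >= j + 7 <==> x - 4 <= -7: (d >= j + 3 <==> x <= -3) && (j != 1 ==> x != 9) && d > -7
Answer: WP = (d >= j + 3 <==> x <= -3) && (j != 1 ==> x != 9) && d > -7


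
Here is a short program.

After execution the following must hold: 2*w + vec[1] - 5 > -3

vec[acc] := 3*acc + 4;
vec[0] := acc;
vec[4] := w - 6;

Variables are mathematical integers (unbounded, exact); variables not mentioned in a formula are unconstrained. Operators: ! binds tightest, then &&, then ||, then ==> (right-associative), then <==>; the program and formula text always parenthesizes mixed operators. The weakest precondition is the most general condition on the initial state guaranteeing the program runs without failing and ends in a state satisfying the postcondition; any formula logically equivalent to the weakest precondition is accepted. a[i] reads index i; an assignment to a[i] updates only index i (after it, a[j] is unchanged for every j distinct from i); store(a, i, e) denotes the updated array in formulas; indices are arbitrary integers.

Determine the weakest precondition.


Working backward. After the program, the postcondition 2*w + vec[1] - 5 > -3 must hold; in canonical form it is vec[1] + 2*w > 2.
Before vec[4] := w - 6: vec[1] + 2*w > 2
Before vec[0] := acc: vec[1] + 2*w > 2
Before vec[acc] := 3*acc + 4: store(vec, acc, 3*acc + 4)[1] + 2*w > 2
Answer: WP = store(vec, acc, 3*acc + 4)[1] + 2*w > 2


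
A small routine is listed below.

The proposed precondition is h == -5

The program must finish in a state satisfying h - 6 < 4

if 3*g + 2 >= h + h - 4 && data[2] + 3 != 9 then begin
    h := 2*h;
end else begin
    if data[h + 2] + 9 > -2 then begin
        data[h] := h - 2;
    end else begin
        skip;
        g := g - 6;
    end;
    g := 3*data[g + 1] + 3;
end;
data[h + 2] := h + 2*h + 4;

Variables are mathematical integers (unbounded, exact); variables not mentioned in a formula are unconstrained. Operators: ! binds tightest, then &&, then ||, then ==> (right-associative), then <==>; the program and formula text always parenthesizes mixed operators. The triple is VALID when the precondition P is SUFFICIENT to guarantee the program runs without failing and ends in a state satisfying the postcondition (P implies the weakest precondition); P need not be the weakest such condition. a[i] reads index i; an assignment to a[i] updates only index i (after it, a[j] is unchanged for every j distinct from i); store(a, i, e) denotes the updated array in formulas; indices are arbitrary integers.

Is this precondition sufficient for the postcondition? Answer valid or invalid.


Working backward. After the program, the postcondition h - 6 < 4 must hold; in canonical form it is h < 10.
Before data[h + 2] := h + 2*h + 4: h < 10
Then branch requires 2*h < 10; else branch requires (data[h + 2] > -11 ==> h < 10) && ((!(data[h + 2] > -11)) ==> h < 10).
Before the if: ((3*g >= 2*h - 6 && data[2] != 6) ==> 2*h < 10) && ((!(3*g >= 2*h - 6 && data[2] != 6)) ==> ((data[h + 2] > -11 ==> h < 10) && ((!(data[h + 2] > -11)) ==> h < 10)))
The weakest precondition is ((3*g >= 2*h - 6 && data[2] != 6) ==> 2*h < 10) && ((!(3*g >= 2*h - 6 && data[2] != 6)) ==> ((data[h + 2] > -11 ==> h < 10) && ((!(data[h + 2] > -11)) ==> h < 10))).
Check whether h == -5 implies it.
Every state satisfying the precondition satisfies the weakest precondition: the implication holds.
Answer: valid


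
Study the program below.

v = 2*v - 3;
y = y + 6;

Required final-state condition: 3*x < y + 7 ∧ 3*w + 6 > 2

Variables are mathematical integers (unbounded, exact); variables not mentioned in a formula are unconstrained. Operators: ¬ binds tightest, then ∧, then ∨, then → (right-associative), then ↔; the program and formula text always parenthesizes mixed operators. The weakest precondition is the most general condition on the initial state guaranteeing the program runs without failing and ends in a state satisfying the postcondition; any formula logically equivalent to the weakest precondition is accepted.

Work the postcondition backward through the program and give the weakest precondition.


Working backward. After the program, the postcondition 3*x < y + 7 ∧ 3*w + 6 > 2 must hold; in canonical form it is 3*x < y + 7 ∧ 3*w > -4.
Before y := y + 6: 3*x < y + 13 ∧ 3*w > -4
Before v := 2*v - 3: 3*x < y + 13 ∧ 3*w > -4
Answer: WP = 3*x < y + 13 ∧ 3*w > -4


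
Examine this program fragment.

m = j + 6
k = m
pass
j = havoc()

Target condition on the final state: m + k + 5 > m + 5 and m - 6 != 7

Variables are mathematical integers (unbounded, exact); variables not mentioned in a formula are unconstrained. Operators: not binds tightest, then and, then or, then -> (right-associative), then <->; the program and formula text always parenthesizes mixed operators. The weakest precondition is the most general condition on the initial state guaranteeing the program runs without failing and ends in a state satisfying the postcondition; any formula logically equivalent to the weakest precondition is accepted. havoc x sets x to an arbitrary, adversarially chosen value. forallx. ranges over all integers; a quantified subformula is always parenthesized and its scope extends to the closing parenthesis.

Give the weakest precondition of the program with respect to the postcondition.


Working backward. After the program, the postcondition m + k + 5 > m + 5 and m - 6 != 7 must hold; in canonical form it is k > 0 and m != 13.
Before havoc j: k > 0 and m != 13
Before skip: k > 0 and m != 13
Before k := m: m > 0 and m != 13
Before m := j + 6: j > -6 and j != 7
Answer: WP = j > -6 and j != 7


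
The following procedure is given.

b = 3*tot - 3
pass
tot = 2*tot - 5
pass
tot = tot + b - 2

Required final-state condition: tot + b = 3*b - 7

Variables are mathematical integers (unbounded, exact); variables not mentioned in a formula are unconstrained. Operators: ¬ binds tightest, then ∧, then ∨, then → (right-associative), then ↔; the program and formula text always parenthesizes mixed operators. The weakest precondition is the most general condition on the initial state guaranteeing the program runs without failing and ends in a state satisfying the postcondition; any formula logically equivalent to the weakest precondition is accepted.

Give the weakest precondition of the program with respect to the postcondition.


Working backward. After the program, the postcondition tot + b = 3*b - 7 must hold; in canonical form it is tot = 2*b - 7.
Before tot := tot + b - 2: tot = b - 5
Before skip: tot = b - 5
Before tot := 2*tot - 5: 2*tot = b
Before skip: 2*tot = b
Before b := 3*tot - 3: tot = 3
Answer: WP = tot = 3


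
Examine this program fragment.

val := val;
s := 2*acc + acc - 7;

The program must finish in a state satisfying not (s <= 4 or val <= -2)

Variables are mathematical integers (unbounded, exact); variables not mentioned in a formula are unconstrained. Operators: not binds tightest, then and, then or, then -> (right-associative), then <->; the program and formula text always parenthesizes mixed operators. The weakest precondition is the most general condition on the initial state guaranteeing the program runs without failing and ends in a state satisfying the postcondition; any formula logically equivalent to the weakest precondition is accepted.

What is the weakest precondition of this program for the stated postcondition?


Working backward. After the program, not (s <= 4 or val <= -2) must hold.
Before s := 2*acc + acc - 7: not (3*acc <= 11 or val <= -2)
Before val := val: not (3*acc <= 11 or val <= -2)
Answer: WP = not (3*acc <= 11 or val <= -2)


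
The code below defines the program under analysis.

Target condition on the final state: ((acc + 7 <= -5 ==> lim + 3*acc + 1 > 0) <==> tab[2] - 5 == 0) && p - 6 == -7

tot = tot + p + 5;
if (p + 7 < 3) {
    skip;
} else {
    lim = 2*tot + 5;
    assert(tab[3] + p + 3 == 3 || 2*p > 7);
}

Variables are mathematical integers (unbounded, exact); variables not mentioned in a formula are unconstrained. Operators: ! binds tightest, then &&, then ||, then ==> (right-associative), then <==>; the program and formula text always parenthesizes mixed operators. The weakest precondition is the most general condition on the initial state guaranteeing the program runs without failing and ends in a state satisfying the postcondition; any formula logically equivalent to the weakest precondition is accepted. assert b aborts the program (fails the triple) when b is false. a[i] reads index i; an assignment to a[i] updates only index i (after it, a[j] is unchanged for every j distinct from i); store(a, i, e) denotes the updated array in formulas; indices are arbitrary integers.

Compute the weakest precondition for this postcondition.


Working backward. After the program, the postcondition ((acc + 7 <= -5 ==> lim + 3*acc + 1 > 0) <==> tab[2] - 5 == 0) && p - 6 == -7 must hold; in canonical form it is ((acc <= -12 ==> 3*acc + lim > -1) <==> tab[2] == 5) && p == -1.
Then branch requires ((acc <= -12 ==> 3*acc + lim > -1) <==> tab[2] == 5) && p == -1; else branch requires (tab[3] + p == 0 || 2*p > 7) && ((acc <= -12 ==> 3*acc + 2*tot > -6) <==> tab[2] == 5) && p == -1.
Before the if: (p < -4 ==> (((acc <= -12 ==> 3*acc + lim > -1) <==> tab[2] == 5) && p == -1)) && ((!(p < -4)) ==> ((tab[3] + p == 0 || 2*p > 7) && ((acc <= -12 ==> 3*acc + 2*tot > -6) <==> tab[2] == 5) && p == -1))
Before tot := tot + p + 5: (p < -4 ==> (((acc <= -12 ==> 3*acc + lim > -1) <==> tab[2] == 5) && p == -1)) && ((!(p < -4)) ==> ((tab[3] + p == 0 || 2*p > 7) && ((acc <= -12 ==> 3*acc + 2*p + 2*tot > -16) <==> tab[2] == 5) && p == -1))
Answer: WP = (p < -4 ==> (((acc <= -12 ==> 3*acc + lim > -1) <==> tab[2] == 5) && p == -1)) && ((!(p < -4)) ==> ((tab[3] + p == 0 || 2*p > 7) && ((acc <= -12 ==> 3*acc + 2*p + 2*tot > -16) <==> tab[2] == 5) && p == -1))


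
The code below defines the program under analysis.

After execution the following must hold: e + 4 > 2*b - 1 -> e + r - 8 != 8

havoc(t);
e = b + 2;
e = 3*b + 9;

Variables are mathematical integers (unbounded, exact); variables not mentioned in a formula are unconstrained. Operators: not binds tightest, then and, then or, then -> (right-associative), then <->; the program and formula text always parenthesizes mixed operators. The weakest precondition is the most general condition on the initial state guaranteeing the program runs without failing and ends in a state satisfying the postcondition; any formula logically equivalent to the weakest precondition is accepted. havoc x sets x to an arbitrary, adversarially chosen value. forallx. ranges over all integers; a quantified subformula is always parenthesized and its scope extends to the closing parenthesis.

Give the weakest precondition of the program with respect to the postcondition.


Working backward. After the program, the postcondition e + 4 > 2*b - 1 -> e + r - 8 != 8 must hold; in canonical form it is e > 2*b - 5 -> e + r != 16.
Before e := 3*b + 9: b > -14 -> 3*b + r != 7
Before e := b + 2: b > -14 -> 3*b + r != 7
Before havoc t: b > -14 -> 3*b + r != 7
Answer: WP = b > -14 -> 3*b + r != 7


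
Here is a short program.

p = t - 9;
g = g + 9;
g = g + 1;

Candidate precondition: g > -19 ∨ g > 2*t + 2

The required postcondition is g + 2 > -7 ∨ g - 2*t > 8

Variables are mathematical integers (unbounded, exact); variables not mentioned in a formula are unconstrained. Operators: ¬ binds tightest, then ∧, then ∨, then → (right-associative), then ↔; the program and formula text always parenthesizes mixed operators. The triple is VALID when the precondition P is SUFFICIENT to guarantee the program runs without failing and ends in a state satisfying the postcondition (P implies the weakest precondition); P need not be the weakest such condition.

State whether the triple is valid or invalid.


Working backward. After the program, the postcondition g + 2 > -7 ∨ g - 2*t > 8 must hold; in canonical form it is g > -9 ∨ g > 2*t + 8.
Before g := g + 1: g > -10 ∨ g > 2*t + 7
Before g := g + 9: g > -19 ∨ g > 2*t - 2
Before p := t - 9: g > -19 ∨ g > 2*t - 2
The weakest precondition is g > -19 ∨ g > 2*t - 2.
Check whether g > -19 ∨ g > 2*t + 2 implies it.
Every state satisfying the precondition satisfies the weakest precondition: the implication holds.
Answer: valid


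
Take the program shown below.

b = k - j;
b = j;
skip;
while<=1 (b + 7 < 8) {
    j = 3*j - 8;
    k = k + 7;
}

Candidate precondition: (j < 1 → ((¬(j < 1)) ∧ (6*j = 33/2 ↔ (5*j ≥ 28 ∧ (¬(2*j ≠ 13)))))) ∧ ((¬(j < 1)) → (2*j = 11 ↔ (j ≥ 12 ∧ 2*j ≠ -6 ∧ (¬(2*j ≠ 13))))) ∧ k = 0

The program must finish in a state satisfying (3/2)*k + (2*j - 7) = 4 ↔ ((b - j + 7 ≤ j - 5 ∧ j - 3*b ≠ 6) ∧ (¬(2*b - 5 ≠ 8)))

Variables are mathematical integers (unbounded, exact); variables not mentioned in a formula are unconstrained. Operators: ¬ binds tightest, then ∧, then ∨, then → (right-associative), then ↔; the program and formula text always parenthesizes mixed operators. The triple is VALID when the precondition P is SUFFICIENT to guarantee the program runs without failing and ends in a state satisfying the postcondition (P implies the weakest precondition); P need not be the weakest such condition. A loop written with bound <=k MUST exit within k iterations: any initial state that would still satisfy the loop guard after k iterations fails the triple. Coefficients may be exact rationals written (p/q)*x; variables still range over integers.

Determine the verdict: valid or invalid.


Working backward. After the program, the postcondition (3/2)*k + (2*j - 7) = 4 ↔ ((b - j + 7 ≤ j - 5 ∧ j - 3*b ≠ 6) ∧ (¬(2*b - 5 ≠ 8))) must hold; in canonical form it is 2*j + (3/2)*k = 11 ↔ (b ≤ 2*j - 12 ∧ j ≠ 3*b + 6 ∧ (¬(2*b ≠ 13))).
Before the loop (bound <=1), unroll the exhaustion recursion (WP_0 = exit-now case; WP_j = one more guarded iteration, up to j = 1):
  WP_0: (¬(b < 1)) ∧ (2*j + (3/2)*k = 11 ↔ (b ≤ 2*j - 12 ∧ j ≠ 3*b + 6 ∧ (¬(2*b ≠ 13))))
  WP_1: (b < 1 → ((¬(b < 1)) ∧ (6*j + (3/2)*k = 33/2 ↔ (b ≤ 6*j - 28 ∧ 3*j ≠ 3*b + 14 ∧ (¬(2*b ≠ 13)))))) ∧ ((¬(b < 1)) → (2*j + (3/2)*k = 11 ↔ (b ≤ 2*j - 12 ∧ j ≠ 3*b + 6 ∧ (¬(2*b ≠ 13)))))
So before the loop: (b < 1 → ((¬(b < 1)) ∧ (6*j + (3/2)*k = 33/2 ↔ (b ≤ 6*j - 28 ∧ 3*j ≠ 3*b + 14 ∧ (¬(2*b ≠ 13)))))) ∧ ((¬(b < 1)) → (2*j + (3/2)*k = 11 ↔ (b ≤ 2*j - 12 ∧ j ≠ 3*b + 6 ∧ (¬(2*b ≠ 13)))))
Before skip: (b < 1 → ((¬(b < 1)) ∧ (6*j + (3/2)*k = 33/2 ↔ (b ≤ 6*j - 28 ∧ 3*j ≠ 3*b + 14 ∧ (¬(2*b ≠ 13)))))) ∧ ((¬(b < 1)) → (2*j + (3/2)*k = 11 ↔ (b ≤ 2*j - 12 ∧ j ≠ 3*b + 6 ∧ (¬(2*b ≠ 13)))))
Before b := j: (j < 1 → ((¬(j < 1)) ∧ (6*j + (3/2)*k = 33/2 ↔ (5*j ≥ 28 ∧ (¬(2*j ≠ 13)))))) ∧ ((¬(j < 1)) → (2*j + (3/2)*k = 11 ↔ (j ≥ 12 ∧ 2*j ≠ -6 ∧ (¬(2*j ≠ 13)))))
Before b := k - j: (j < 1 → ((¬(j < 1)) ∧ (6*j + (3/2)*k = 33/2 ↔ (5*j ≥ 28 ∧ (¬(2*j ≠ 13)))))) ∧ ((¬(j < 1)) → (2*j + (3/2)*k = 11 ↔ (j ≥ 12 ∧ 2*j ≠ -6 ∧ (¬(2*j ≠ 13)))))
The weakest precondition is (j < 1 → ((¬(j < 1)) ∧ (6*j + (3/2)*k = 33/2 ↔ (5*j ≥ 28 ∧ (¬(2*j ≠ 13)))))) ∧ ((¬(j < 1)) → (2*j + (3/2)*k = 11 ↔ (j ≥ 12 ∧ 2*j ≠ -6 ∧ (¬(2*j ≠ 13))))).
Check whether (j < 1 → ((¬(j < 1)) ∧ (6*j = 33/2 ↔ (5*j ≥ 28 ∧ (¬(2*j ≠ 13)))))) ∧ ((¬(j < 1)) → (2*j = 11 ↔ (j ≥ 12 ∧ 2*j ≠ -6 ∧ (¬(2*j ≠ 13))))) ∧ k = 0 implies it.
Every state satisfying the precondition satisfies the weakest precondition: the implication holds.
Answer: valid


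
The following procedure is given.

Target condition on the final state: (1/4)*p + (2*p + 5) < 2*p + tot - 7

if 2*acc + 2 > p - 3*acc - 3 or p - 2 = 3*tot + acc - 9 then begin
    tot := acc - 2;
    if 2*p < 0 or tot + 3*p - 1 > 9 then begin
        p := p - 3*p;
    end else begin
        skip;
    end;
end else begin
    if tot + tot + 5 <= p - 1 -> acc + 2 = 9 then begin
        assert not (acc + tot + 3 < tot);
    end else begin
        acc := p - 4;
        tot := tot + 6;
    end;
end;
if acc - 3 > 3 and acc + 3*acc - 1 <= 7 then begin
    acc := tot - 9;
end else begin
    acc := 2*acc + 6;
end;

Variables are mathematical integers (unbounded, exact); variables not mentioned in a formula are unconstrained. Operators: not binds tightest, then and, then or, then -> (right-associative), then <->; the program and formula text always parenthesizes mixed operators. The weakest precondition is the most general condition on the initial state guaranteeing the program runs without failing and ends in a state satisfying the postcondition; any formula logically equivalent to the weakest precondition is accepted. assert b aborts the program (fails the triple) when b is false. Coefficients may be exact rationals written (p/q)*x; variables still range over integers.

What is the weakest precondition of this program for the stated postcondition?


Working backward. After the program, the postcondition (1/4)*p + (2*p + 5) < 2*p + tot - 7 must hold; in canonical form it is (1/4)*p < tot - 12.
Then branch requires (1/4)*p < tot - 12; else branch requires (1/4)*p < tot - 12.
Before the if: ((acc > 6 and 4*acc <= 8) -> (1/4)*p < tot - 12) and ((not (acc > 6 and 4*acc <= 8)) -> (1/4)*p < tot - 12)
Then branch requires ((2*p < 0 or acc + 3*p > 12) -> (((acc > 6 and 4*acc <= 8) -> acc + (1/2)*p > 14) and ((not (acc > 6 and 4*acc <= 8)) -> acc + (1/2)*p > 14))) and ((not (2*p < 0 or acc + 3*p > 12)) -> (((acc > 6 and 4*acc <= 8) -> (1/4)*p < acc - 14) and ((not (acc > 6 and 4*acc <= 8)) -> (1/4)*p < acc - 14))); else branch requires ((2*tot <= p - 6 -> acc = 7) -> ((not (acc < -3)) and ((acc > 6 and 4*acc <= 8) -> (1/4)*p < tot - 12) and ((not (acc > 6 and 4*acc <= 8)) -> (1/4)*p < tot - 12))) and ((not (2*tot <= p - 6 -> acc = 7)) -> (((p > 10 and 4*p <= 24) -> (1/4)*p < tot - 6) and ((not (p > 10 and 4*p <= 24)) -> (1/4)*p < tot - 6))).
Before the if: ((5*acc > p - 5 or p = acc + 3*tot - 7) -> (((2*p < 0 or acc + 3*p > 12) -> (((acc > 6 and 4*acc <= 8) -> acc + (1/2)*p > 14) and ((not (acc > 6 and 4*acc <= 8)) -> acc + (1/2)*p > 14))) and ((not (2*p < 0 or acc + 3*p > 12)) -> (((acc > 6 and 4*acc <= 8) -> (1/4)*p < acc - 14) and ((not (acc > 6 and 4*acc <= 8)) -> (1/4)*p < acc - 14))))) and ((not (5*acc > p - 5 or p = acc + 3*tot - 7)) -> (((2*tot <= p - 6 -> acc = 7) -> ((not (acc < -3)) and ((acc > 6 and 4*acc <= 8) -> (1/4)*p < tot - 12) and ((not (acc > 6 and 4*acc <= 8)) -> (1/4)*p < tot - 12))) and ((not (2*tot <= p - 6 -> acc = 7)) -> (((p > 10 and 4*p <= 24) -> (1/4)*p < tot - 6) and ((not (p > 10 and 4*p <= 24)) -> (1/4)*p < tot - 6)))))
Answer: WP = ((5*acc > p - 5 or p = acc + 3*tot - 7) -> (((2*p < 0 or acc + 3*p > 12) -> (((acc > 6 and 4*acc <= 8) -> acc + (1/2)*p > 14) and ((not (acc > 6 and 4*acc <= 8)) -> acc + (1/2)*p > 14))) and ((not (2*p < 0 or acc + 3*p > 12)) -> (((acc > 6 and 4*acc <= 8) -> (1/4)*p < acc - 14) and ((not (acc > 6 and 4*acc <= 8)) -> (1/4)*p < acc - 14))))) and ((not (5*acc > p - 5 or p = acc + 3*tot - 7)) -> (((2*tot <= p - 6 -> acc = 7) -> ((not (acc < -3)) and ((acc > 6 and 4*acc <= 8) -> (1/4)*p < tot - 12) and ((not (acc > 6 and 4*acc <= 8)) -> (1/4)*p < tot - 12))) and ((not (2*tot <= p - 6 -> acc = 7)) -> (((p > 10 and 4*p <= 24) -> (1/4)*p < tot - 6) and ((not (p > 10 and 4*p <= 24)) -> (1/4)*p < tot - 6)))))


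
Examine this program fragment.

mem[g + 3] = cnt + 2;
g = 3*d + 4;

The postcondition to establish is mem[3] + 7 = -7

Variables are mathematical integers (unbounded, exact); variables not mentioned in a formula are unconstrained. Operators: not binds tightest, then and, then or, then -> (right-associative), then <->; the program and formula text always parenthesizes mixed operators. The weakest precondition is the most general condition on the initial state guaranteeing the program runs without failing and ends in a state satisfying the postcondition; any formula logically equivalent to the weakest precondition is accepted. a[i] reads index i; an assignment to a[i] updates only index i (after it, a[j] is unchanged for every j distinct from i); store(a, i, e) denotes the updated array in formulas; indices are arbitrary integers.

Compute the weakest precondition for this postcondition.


Working backward. After the program, the postcondition mem[3] + 7 = -7 must hold; in canonical form it is mem[3] = -14.
Before g := 3*d + 4: mem[3] = -14
Before mem[g + 3] := cnt + 2: store(mem, g + 3, cnt + 2)[3] = -14
Answer: WP = store(mem, g + 3, cnt + 2)[3] = -14
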